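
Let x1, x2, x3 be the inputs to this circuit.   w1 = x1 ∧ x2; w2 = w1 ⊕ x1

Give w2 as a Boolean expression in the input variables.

(x1 ∧ x2) ⊕ x1

w1 = x1 ∧ x2
w2 = w1 ⊕ x1 = (x1 ∧ x2) ⊕ x1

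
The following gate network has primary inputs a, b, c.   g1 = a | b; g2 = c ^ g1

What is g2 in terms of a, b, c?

c ^ (a | b)

g1 = a | b
g2 = c ^ g1 = c ^ (a | b)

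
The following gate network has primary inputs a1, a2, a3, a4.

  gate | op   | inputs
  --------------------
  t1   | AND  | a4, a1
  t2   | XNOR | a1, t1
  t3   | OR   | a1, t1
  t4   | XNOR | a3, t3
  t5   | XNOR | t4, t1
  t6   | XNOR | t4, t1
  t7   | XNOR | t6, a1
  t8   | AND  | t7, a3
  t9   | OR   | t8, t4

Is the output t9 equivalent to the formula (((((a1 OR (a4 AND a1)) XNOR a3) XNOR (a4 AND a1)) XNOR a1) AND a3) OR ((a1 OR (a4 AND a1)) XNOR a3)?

Yes

t1 = a4 AND a1
t3 = a1 OR t1 = a1 OR (a4 AND a1)
t4 = a3 XNOR t3 = a3 XNOR (a1 OR (a4 AND a1))
t6 = t4 XNOR t1 = (a3 XNOR (a1 OR (a4 AND a1))) XNOR (a4 AND a1)
t7 = t6 XNOR a1 = ((a3 XNOR (a1 OR (a4 AND a1))) XNOR (a4 AND a1)) XNOR a1
t8 = t7 AND a3 = (((a3 XNOR (a1 OR (a4 AND a1))) XNOR (a4 AND a1)) XNOR a1) AND a3
t9 = t8 OR t4 = ((((a3 XNOR (a1 OR (a4 AND a1))) XNOR (a4 AND a1)) XNOR a1) AND a3) OR (a3 XNOR (a1 OR (a4 AND a1)))
At a1=0, a2=0, a3=1, a4=0: circuit gives 0, formula gives 0.
At a1=0, a2=0, a3=0, a4=0: circuit gives 1, formula gives 1.
Agrees on all 16 inputs.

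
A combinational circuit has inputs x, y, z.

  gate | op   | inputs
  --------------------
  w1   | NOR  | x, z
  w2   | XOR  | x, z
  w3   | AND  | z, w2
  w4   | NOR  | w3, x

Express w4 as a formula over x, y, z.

(z AND (x XOR z)) NOR x

w2 = x XOR z
w3 = z AND w2 = z AND (x XOR z)
w4 = w3 NOR x = (z AND (x XOR z)) NOR x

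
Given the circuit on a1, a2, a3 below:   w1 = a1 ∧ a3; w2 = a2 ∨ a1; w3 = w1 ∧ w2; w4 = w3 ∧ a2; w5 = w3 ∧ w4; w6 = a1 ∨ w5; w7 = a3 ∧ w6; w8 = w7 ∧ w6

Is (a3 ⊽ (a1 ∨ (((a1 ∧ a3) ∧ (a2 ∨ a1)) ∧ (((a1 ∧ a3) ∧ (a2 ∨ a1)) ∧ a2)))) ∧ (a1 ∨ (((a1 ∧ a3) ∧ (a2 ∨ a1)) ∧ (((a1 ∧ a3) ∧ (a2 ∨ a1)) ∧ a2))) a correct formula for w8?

No

w1 = a1 ∧ a3
w2 = a2 ∨ a1
w3 = w1 ∧ w2 = (a1 ∧ a3) ∧ (a2 ∨ a1)
w4 = w3 ∧ a2 = ((a1 ∧ a3) ∧ (a2 ∨ a1)) ∧ a2
w5 = w3 ∧ w4 = ((a1 ∧ a3) ∧ (a2 ∨ a1)) ∧ (((a1 ∧ a3) ∧ (a2 ∨ a1)) ∧ a2)
w6 = a1 ∨ w5 = a1 ∨ (((a1 ∧ a3) ∧ (a2 ∨ a1)) ∧ (((a1 ∧ a3) ∧ (a2 ∨ a1)) ∧ a2))
w7 = a3 ∧ w6 = a3 ∧ (a1 ∨ (((a1 ∧ a3) ∧ (a2 ∨ a1)) ∧ (((a1 ∧ a3) ∧ (a2 ∨ a1)) ∧ a2)))
w8 = w7 ∧ w6 = (a3 ∧ (a1 ∨ (((a1 ∧ a3) ∧ (a2 ∨ a1)) ∧ (((a1 ∧ a3) ∧ (a2 ∨ a1)) ∧ a2)))) ∧ (a1 ∨ (((a1 ∧ a3) ∧ (a2 ∨ a1)) ∧ (((a1 ∧ a3) ∧ (a2 ∨ a1)) ∧ a2)))
At a1=1, a2=0, a3=1: circuit gives 1, formula gives 0.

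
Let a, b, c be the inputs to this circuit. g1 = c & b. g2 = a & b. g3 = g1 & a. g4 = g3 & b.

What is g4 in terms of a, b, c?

((c & b) & a) & b

g1 = c & b
g3 = g1 & a = (c & b) & a
g4 = g3 & b = ((c & b) & a) & b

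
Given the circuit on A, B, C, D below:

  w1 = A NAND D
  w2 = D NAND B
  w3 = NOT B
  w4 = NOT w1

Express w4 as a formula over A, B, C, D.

w1 = A NAND D
w4 = NOT w1 = NOT (A NAND D)

NOT (A NAND D)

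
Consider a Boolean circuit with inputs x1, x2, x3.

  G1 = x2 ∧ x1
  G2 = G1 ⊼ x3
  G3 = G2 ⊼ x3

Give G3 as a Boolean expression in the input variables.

((x2 ∧ x1) ⊼ x3) ⊼ x3

G1 = x2 ∧ x1
G2 = G1 ⊼ x3 = (x2 ∧ x1) ⊼ x3
G3 = G2 ⊼ x3 = ((x2 ∧ x1) ⊼ x3) ⊼ x3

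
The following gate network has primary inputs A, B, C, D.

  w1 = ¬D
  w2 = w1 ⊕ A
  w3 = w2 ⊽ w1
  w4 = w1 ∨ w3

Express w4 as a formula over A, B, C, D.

w1 = ¬D
w2 = w1 ⊕ A = ¬D ⊕ A
w3 = w2 ⊽ w1 = (¬D ⊕ A) ⊽ ¬D
w4 = w1 ∨ w3 = ¬D ∨ ((¬D ⊕ A) ⊽ ¬D)

¬D ∨ ((¬D ⊕ A) ⊽ ¬D)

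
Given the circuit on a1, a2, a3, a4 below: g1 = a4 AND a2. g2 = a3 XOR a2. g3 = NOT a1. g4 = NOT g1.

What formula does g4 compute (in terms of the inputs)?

NOT (a4 AND a2)

g1 = a4 AND a2
g4 = NOT g1 = NOT (a4 AND a2)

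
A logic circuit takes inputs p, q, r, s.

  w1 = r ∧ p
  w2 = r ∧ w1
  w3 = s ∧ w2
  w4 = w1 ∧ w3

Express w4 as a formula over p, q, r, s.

w1 = r ∧ p
w2 = r ∧ w1 = r ∧ (r ∧ p)
w3 = s ∧ w2 = s ∧ (r ∧ (r ∧ p))
w4 = w1 ∧ w3 = (r ∧ p) ∧ (s ∧ (r ∧ (r ∧ p)))

(r ∧ p) ∧ (s ∧ (r ∧ (r ∧ p)))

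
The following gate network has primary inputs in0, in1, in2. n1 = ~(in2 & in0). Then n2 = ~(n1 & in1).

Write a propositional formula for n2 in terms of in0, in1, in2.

~((~(in2 & in0)) & in1)

n1 = ~(in2 & in0)
n2 = ~(n1 & in1) = ~((~(in2 & in0)) & in1)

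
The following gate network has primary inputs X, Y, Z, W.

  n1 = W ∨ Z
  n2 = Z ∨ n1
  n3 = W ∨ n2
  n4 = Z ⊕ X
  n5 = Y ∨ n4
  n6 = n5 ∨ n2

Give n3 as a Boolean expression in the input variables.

W ∨ (Z ∨ (W ∨ Z))

n1 = W ∨ Z
n2 = Z ∨ n1 = Z ∨ (W ∨ Z)
n3 = W ∨ n2 = W ∨ (Z ∨ (W ∨ Z))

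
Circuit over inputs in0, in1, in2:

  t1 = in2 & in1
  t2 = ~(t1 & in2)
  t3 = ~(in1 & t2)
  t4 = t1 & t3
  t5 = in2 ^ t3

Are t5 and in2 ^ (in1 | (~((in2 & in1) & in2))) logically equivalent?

t1 = in2 & in1
t2 = ~(t1 & in2) = ~((in2 & in1) & in2)
t3 = ~(in1 & t2) = ~(in1 & (~((in2 & in1) & in2)))
t5 = in2 ^ t3 = in2 ^ (~(in1 & (~((in2 & in1) & in2))))
At in0=0, in1=1, in2=0: circuit gives 0, formula gives 1.

No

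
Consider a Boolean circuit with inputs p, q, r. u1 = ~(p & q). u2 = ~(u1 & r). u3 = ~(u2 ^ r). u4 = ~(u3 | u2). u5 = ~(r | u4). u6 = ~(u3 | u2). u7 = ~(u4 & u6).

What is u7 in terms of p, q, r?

u1 = ~(p & q)
u2 = ~(u1 & r) = ~((~(p & q)) & r)
u3 = ~(u2 ^ r) = ~((~((~(p & q)) & r)) ^ r)
u4 = ~(u3 | u2) = ~((~((~((~(p & q)) & r)) ^ r)) | (~((~(p & q)) & r)))
u6 = ~(u3 | u2) = ~((~((~((~(p & q)) & r)) ^ r)) | (~((~(p & q)) & r)))
u7 = ~(u4 & u6) = ~((~((~((~((~(p & q)) & r)) ^ r)) | (~((~(p & q)) & r)))) & (~((~((~((~(p & q)) & r)) ^ r)) | (~((~(p & q)) & r)))))

~((~((~((~((~(p & q)) & r)) ^ r)) | (~((~(p & q)) & r)))) & (~((~((~((~(p & q)) & r)) ^ r)) | (~((~(p & q)) & r)))))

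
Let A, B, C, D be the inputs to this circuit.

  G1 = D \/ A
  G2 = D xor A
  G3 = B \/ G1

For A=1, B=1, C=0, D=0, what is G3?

1

G1 = 0 \/ 1 = 1
G3 = 1 \/ 1 = 1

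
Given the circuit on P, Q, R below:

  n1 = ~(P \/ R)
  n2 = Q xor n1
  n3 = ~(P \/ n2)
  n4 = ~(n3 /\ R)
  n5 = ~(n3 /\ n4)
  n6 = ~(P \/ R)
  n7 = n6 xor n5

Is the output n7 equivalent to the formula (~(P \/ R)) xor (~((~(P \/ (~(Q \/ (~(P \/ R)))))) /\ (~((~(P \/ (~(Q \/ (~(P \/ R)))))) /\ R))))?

No

n1 = ~(P \/ R)
n2 = Q xor n1 = Q xor (~(P \/ R))
n3 = ~(P \/ n2) = ~(P \/ (Q xor (~(P \/ R))))
n4 = ~(n3 /\ R) = ~((~(P \/ (Q xor (~(P \/ R))))) /\ R)
n5 = ~(n3 /\ n4) = ~((~(P \/ (Q xor (~(P \/ R))))) /\ (~((~(P \/ (Q xor (~(P \/ R))))) /\ R)))
n6 = ~(P \/ R)
n7 = n6 xor n5 = (~(P \/ R)) xor (~((~(P \/ (Q xor (~(P \/ R))))) /\ (~((~(P \/ (Q xor (~(P \/ R))))) /\ R))))
At P=0, Q=0, R=0: circuit gives 0, formula gives 1.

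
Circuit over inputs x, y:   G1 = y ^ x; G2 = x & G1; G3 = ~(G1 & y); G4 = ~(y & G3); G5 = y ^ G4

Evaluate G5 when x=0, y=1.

0

G1 = 1 ^ 0 = 1
G3 = ~(1 & 1) = 0
G4 = ~(1 & 0) = 1
G5 = 1 ^ 1 = 0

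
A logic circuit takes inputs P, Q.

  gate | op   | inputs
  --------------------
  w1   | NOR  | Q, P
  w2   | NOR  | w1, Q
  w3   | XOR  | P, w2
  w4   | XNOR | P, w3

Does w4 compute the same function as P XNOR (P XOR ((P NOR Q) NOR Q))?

w1 = Q NOR P
w2 = w1 NOR Q = (Q NOR P) NOR Q
w3 = P XOR w2 = P XOR ((Q NOR P) NOR Q)
w4 = P XNOR w3 = P XNOR (P XOR ((Q NOR P) NOR Q))
At P=1, Q=0: circuit gives 0, formula gives 0.
At P=0, Q=0: circuit gives 1, formula gives 1.
Agrees on all 4 inputs.

Yes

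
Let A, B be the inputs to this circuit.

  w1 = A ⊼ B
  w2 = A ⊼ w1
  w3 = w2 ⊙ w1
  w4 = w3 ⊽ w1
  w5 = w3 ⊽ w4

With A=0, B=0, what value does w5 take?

w1 = 0 ⊼ 0 = 1
w2 = 0 ⊼ 1 = 1
w3 = 1 ⊙ 1 = 1
w4 = 1 ⊽ 1 = 0
w5 = 1 ⊽ 0 = 0

0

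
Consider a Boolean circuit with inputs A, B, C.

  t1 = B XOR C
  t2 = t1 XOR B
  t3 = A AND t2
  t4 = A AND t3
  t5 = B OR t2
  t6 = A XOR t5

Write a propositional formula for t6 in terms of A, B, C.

t1 = B XOR C
t2 = t1 XOR B = (B XOR C) XOR B
t5 = B OR t2 = B OR ((B XOR C) XOR B)
t6 = A XOR t5 = A XOR (B OR ((B XOR C) XOR B))

A XOR (B OR ((B XOR C) XOR B))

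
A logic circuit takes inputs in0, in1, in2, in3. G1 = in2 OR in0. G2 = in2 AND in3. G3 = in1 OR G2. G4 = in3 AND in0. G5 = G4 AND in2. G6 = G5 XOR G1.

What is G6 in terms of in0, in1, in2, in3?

((in3 AND in0) AND in2) XOR (in2 OR in0)

G1 = in2 OR in0
G4 = in3 AND in0
G5 = G4 AND in2 = (in3 AND in0) AND in2
G6 = G5 XOR G1 = ((in3 AND in0) AND in2) XOR (in2 OR in0)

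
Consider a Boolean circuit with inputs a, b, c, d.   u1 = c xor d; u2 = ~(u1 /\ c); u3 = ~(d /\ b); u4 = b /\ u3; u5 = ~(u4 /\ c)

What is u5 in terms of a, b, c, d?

~((b /\ (~(d /\ b))) /\ c)

u3 = ~(d /\ b)
u4 = b /\ u3 = b /\ (~(d /\ b))
u5 = ~(u4 /\ c) = ~((b /\ (~(d /\ b))) /\ c)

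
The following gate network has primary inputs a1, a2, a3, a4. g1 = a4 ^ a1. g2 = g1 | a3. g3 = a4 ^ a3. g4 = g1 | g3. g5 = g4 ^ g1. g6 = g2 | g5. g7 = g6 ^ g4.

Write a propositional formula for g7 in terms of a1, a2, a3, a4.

(((a4 ^ a1) | a3) | (((a4 ^ a1) | (a4 ^ a3)) ^ (a4 ^ a1))) ^ ((a4 ^ a1) | (a4 ^ a3))

g1 = a4 ^ a1
g2 = g1 | a3 = (a4 ^ a1) | a3
g3 = a4 ^ a3
g4 = g1 | g3 = (a4 ^ a1) | (a4 ^ a3)
g5 = g4 ^ g1 = ((a4 ^ a1) | (a4 ^ a3)) ^ (a4 ^ a1)
g6 = g2 | g5 = ((a4 ^ a1) | a3) | (((a4 ^ a1) | (a4 ^ a3)) ^ (a4 ^ a1))
g7 = g6 ^ g4 = (((a4 ^ a1) | a3) | (((a4 ^ a1) | (a4 ^ a3)) ^ (a4 ^ a1))) ^ ((a4 ^ a1) | (a4 ^ a3))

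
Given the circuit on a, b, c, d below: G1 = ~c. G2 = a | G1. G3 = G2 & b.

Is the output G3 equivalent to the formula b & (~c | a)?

Yes

G1 = ~c
G2 = a | G1 = a | ~c
G3 = G2 & b = (a | ~c) & b
At a=0, b=0, c=0, d=0: circuit gives 0, formula gives 0.
At a=0, b=1, c=0, d=0: circuit gives 1, formula gives 1.
Agrees on all 16 inputs.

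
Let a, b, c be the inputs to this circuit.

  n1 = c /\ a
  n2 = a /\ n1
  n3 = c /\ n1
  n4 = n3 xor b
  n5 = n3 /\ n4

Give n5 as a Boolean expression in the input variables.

n1 = c /\ a
n3 = c /\ n1 = c /\ (c /\ a)
n4 = n3 xor b = (c /\ (c /\ a)) xor b
n5 = n3 /\ n4 = (c /\ (c /\ a)) /\ ((c /\ (c /\ a)) xor b)

(c /\ (c /\ a)) /\ ((c /\ (c /\ a)) xor b)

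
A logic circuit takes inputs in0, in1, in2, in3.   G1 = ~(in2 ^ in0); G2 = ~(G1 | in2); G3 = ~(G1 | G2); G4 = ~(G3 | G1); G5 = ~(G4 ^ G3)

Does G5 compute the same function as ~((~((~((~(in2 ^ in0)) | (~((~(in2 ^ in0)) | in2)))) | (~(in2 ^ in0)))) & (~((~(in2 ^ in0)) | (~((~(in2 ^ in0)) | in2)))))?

G1 = ~(in2 ^ in0)
G2 = ~(G1 | in2) = ~((~(in2 ^ in0)) | in2)
G3 = ~(G1 | G2) = ~((~(in2 ^ in0)) | (~((~(in2 ^ in0)) | in2)))
G4 = ~(G3 | G1) = ~((~((~(in2 ^ in0)) | (~((~(in2 ^ in0)) | in2)))) | (~(in2 ^ in0)))
G5 = ~(G4 ^ G3) = ~((~((~((~(in2 ^ in0)) | (~((~(in2 ^ in0)) | in2)))) | (~(in2 ^ in0)))) ^ (~((~(in2 ^ in0)) | (~((~(in2 ^ in0)) | in2)))))
At in0=0, in1=0, in2=1, in3=0: circuit gives 0, formula gives 1.

No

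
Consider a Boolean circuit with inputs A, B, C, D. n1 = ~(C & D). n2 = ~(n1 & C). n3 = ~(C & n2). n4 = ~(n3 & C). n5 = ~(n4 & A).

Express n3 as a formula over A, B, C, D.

~(C & (~((~(C & D)) & C)))

n1 = ~(C & D)
n2 = ~(n1 & C) = ~((~(C & D)) & C)
n3 = ~(C & n2) = ~(C & (~((~(C & D)) & C)))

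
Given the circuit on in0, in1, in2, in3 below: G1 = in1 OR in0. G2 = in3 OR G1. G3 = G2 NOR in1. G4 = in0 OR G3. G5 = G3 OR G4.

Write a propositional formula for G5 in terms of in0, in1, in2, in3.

((in3 OR (in1 OR in0)) NOR in1) OR (in0 OR ((in3 OR (in1 OR in0)) NOR in1))

G1 = in1 OR in0
G2 = in3 OR G1 = in3 OR (in1 OR in0)
G3 = G2 NOR in1 = (in3 OR (in1 OR in0)) NOR in1
G4 = in0 OR G3 = in0 OR ((in3 OR (in1 OR in0)) NOR in1)
G5 = G3 OR G4 = ((in3 OR (in1 OR in0)) NOR in1) OR (in0 OR ((in3 OR (in1 OR in0)) NOR in1))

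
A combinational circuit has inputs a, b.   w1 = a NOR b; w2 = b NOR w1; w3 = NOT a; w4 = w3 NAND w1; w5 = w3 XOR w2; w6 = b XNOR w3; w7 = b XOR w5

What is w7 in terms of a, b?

w1 = a NOR b
w2 = b NOR w1 = b NOR (a NOR b)
w3 = NOT a
w5 = w3 XOR w2 = NOT a XOR (b NOR (a NOR b))
w7 = b XOR w5 = b XOR (NOT a XOR (b NOR (a NOR b)))

b XOR (NOT a XOR (b NOR (a NOR b)))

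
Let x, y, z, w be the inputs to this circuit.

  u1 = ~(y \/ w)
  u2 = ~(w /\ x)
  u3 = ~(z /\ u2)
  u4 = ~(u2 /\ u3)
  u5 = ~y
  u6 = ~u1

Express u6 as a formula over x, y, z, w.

~(~(y \/ w))

u1 = ~(y \/ w)
u6 = ~u1 = ~(~(y \/ w))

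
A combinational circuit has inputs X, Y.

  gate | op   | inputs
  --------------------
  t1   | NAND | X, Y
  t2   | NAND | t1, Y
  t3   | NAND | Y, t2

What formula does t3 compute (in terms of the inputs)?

t1 = X NAND Y
t2 = t1 NAND Y = (X NAND Y) NAND Y
t3 = Y NAND t2 = Y NAND ((X NAND Y) NAND Y)

Y NAND ((X NAND Y) NAND Y)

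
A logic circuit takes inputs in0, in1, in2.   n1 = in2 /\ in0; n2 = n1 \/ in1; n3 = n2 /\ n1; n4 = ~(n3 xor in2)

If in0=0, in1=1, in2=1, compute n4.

n1 = 1 /\ 0 = 0
n2 = 0 \/ 1 = 1
n3 = 1 /\ 0 = 0
n4 = ~(0 xor 1) = 0

0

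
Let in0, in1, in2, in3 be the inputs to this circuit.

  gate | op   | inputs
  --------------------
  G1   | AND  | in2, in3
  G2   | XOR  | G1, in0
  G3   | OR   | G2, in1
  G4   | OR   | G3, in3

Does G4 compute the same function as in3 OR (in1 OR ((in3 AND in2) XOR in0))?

Yes

G1 = in2 AND in3
G2 = G1 XOR in0 = (in2 AND in3) XOR in0
G3 = G2 OR in1 = ((in2 AND in3) XOR in0) OR in1
G4 = G3 OR in3 = (((in2 AND in3) XOR in0) OR in1) OR in3
At in0=0, in1=0, in2=0, in3=0: circuit gives 0, formula gives 0.
At in0=0, in1=0, in2=0, in3=1: circuit gives 1, formula gives 1.
Agrees on all 16 inputs.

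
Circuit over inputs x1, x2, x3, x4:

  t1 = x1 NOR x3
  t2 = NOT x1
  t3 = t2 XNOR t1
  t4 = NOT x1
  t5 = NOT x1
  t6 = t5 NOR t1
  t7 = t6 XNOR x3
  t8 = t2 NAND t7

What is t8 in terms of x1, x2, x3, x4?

NOT x1 NAND ((NOT x1 NOR (x1 NOR x3)) XNOR x3)

t1 = x1 NOR x3
t2 = NOT x1
t5 = NOT x1
t6 = t5 NOR t1 = NOT x1 NOR (x1 NOR x3)
t7 = t6 XNOR x3 = (NOT x1 NOR (x1 NOR x3)) XNOR x3
t8 = t2 NAND t7 = NOT x1 NAND ((NOT x1 NOR (x1 NOR x3)) XNOR x3)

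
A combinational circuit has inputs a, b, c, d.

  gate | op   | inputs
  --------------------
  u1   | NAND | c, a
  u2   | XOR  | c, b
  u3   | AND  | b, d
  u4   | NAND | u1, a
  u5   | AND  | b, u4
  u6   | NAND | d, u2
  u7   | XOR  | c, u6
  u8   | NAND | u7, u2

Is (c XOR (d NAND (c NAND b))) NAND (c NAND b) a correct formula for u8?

No

u2 = c XOR b
u6 = d NAND u2 = d NAND (c XOR b)
u7 = c XOR u6 = c XOR (d NAND (c XOR b))
u8 = u7 NAND u2 = (c XOR (d NAND (c XOR b))) NAND (c XOR b)
At a=0, b=0, c=0, d=0: circuit gives 1, formula gives 0.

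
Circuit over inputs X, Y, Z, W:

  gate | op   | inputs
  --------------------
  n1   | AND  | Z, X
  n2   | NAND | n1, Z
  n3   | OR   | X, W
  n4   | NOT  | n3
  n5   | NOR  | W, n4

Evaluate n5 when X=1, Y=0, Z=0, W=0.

1

n3 = 1 OR 0 = 1
n4 = NOT 1 = 0
n5 = 0 NOR 0 = 1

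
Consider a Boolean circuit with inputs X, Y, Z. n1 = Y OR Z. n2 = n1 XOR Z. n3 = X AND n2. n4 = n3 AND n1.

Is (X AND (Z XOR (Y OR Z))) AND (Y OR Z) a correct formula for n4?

n1 = Y OR Z
n2 = n1 XOR Z = (Y OR Z) XOR Z
n3 = X AND n2 = X AND ((Y OR Z) XOR Z)
n4 = n3 AND n1 = (X AND ((Y OR Z) XOR Z)) AND (Y OR Z)
At X=0, Y=0, Z=0: circuit gives 0, formula gives 0.
At X=1, Y=1, Z=0: circuit gives 1, formula gives 1.
Agrees on all 8 inputs.

Yes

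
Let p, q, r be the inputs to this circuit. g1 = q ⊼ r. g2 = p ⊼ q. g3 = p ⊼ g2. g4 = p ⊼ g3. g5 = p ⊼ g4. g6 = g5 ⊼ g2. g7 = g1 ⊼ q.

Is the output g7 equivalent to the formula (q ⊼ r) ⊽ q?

No

g1 = q ⊼ r
g7 = g1 ⊼ q = (q ⊼ r) ⊼ q
At p=0, q=0, r=0: circuit gives 1, formula gives 0.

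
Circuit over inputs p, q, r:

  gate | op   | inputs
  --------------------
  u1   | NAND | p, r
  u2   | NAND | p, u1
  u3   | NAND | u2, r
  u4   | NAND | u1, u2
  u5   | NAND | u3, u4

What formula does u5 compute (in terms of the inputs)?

((p NAND (p NAND r)) NAND r) NAND ((p NAND r) NAND (p NAND (p NAND r)))

u1 = p NAND r
u2 = p NAND u1 = p NAND (p NAND r)
u3 = u2 NAND r = (p NAND (p NAND r)) NAND r
u4 = u1 NAND u2 = (p NAND r) NAND (p NAND (p NAND r))
u5 = u3 NAND u4 = ((p NAND (p NAND r)) NAND r) NAND ((p NAND r) NAND (p NAND (p NAND r)))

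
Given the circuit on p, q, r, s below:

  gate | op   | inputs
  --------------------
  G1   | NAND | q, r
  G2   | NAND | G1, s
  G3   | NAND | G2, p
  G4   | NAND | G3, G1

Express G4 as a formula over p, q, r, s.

(((q NAND r) NAND s) NAND p) NAND (q NAND r)

G1 = q NAND r
G2 = G1 NAND s = (q NAND r) NAND s
G3 = G2 NAND p = ((q NAND r) NAND s) NAND p
G4 = G3 NAND G1 = (((q NAND r) NAND s) NAND p) NAND (q NAND r)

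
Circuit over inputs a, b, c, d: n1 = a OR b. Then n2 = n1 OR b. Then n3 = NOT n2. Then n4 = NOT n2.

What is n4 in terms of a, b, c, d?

NOT ((a OR b) OR b)

n1 = a OR b
n2 = n1 OR b = (a OR b) OR b
n4 = NOT n2 = NOT ((a OR b) OR b)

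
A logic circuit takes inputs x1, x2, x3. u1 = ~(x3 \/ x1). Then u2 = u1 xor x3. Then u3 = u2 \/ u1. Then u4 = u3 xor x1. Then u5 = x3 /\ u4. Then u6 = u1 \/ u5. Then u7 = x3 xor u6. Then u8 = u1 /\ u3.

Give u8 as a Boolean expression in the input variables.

(~(x3 \/ x1)) /\ (((~(x3 \/ x1)) xor x3) \/ (~(x3 \/ x1)))

u1 = ~(x3 \/ x1)
u2 = u1 xor x3 = (~(x3 \/ x1)) xor x3
u3 = u2 \/ u1 = ((~(x3 \/ x1)) xor x3) \/ (~(x3 \/ x1))
u8 = u1 /\ u3 = (~(x3 \/ x1)) /\ (((~(x3 \/ x1)) xor x3) \/ (~(x3 \/ x1)))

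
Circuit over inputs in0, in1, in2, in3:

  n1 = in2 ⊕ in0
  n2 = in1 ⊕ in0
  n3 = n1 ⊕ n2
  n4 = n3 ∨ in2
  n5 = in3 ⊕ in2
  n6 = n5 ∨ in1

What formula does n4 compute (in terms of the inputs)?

((in2 ⊕ in0) ⊕ (in1 ⊕ in0)) ∨ in2

n1 = in2 ⊕ in0
n2 = in1 ⊕ in0
n3 = n1 ⊕ n2 = (in2 ⊕ in0) ⊕ (in1 ⊕ in0)
n4 = n3 ∨ in2 = ((in2 ⊕ in0) ⊕ (in1 ⊕ in0)) ∨ in2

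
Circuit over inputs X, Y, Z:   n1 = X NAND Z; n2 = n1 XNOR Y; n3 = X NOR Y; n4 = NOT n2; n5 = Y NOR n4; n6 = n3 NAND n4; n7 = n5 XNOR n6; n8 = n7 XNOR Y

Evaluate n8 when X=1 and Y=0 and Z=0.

n1 = 1 NAND 0 = 1
n2 = 1 XNOR 0 = 0
n3 = 1 NOR 0 = 0
n4 = NOT 0 = 1
n5 = 0 NOR 1 = 0
n6 = 0 NAND 1 = 1
n7 = 0 XNOR 1 = 0
n8 = 0 XNOR 0 = 1

1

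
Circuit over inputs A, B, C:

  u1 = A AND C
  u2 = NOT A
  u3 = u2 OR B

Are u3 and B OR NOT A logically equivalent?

Yes

u2 = NOT A
u3 = u2 OR B = NOT A OR B
At A=1, B=0, C=0: circuit gives 0, formula gives 0.
At A=0, B=0, C=0: circuit gives 1, formula gives 1.
Agrees on all 8 inputs.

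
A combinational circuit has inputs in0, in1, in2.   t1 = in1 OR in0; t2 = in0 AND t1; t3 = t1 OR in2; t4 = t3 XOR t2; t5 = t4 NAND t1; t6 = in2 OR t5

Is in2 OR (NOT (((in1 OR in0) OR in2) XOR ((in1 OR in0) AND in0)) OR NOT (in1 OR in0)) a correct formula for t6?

t1 = in1 OR in0
t2 = in0 AND t1 = in0 AND (in1 OR in0)
t3 = t1 OR in2 = (in1 OR in0) OR in2
t4 = t3 XOR t2 = ((in1 OR in0) OR in2) XOR (in0 AND (in1 OR in0))
t5 = t4 NAND t1 = (((in1 OR in0) OR in2) XOR (in0 AND (in1 OR in0))) NAND (in1 OR in0)
t6 = in2 OR t5 = in2 OR ((((in1 OR in0) OR in2) XOR (in0 AND (in1 OR in0))) NAND (in1 OR in0))
At in0=0, in1=1, in2=0: circuit gives 0, formula gives 0.
At in0=0, in1=0, in2=0: circuit gives 1, formula gives 1.
Agrees on all 8 inputs.

Yes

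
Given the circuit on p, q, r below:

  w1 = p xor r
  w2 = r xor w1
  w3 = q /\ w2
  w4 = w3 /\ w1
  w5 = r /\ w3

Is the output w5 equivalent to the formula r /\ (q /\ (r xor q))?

No

w1 = p xor r
w2 = r xor w1 = r xor (p xor r)
w3 = q /\ w2 = q /\ (r xor (p xor r))
w5 = r /\ w3 = r /\ (q /\ (r xor (p xor r)))
At p=1, q=1, r=1: circuit gives 1, formula gives 0.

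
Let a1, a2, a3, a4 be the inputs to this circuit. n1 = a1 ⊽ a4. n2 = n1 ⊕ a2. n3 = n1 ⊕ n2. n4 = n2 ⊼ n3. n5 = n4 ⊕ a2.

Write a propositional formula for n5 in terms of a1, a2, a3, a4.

n1 = a1 ⊽ a4
n2 = n1 ⊕ a2 = (a1 ⊽ a4) ⊕ a2
n3 = n1 ⊕ n2 = (a1 ⊽ a4) ⊕ ((a1 ⊽ a4) ⊕ a2)
n4 = n2 ⊼ n3 = ((a1 ⊽ a4) ⊕ a2) ⊼ ((a1 ⊽ a4) ⊕ ((a1 ⊽ a4) ⊕ a2))
n5 = n4 ⊕ a2 = (((a1 ⊽ a4) ⊕ a2) ⊼ ((a1 ⊽ a4) ⊕ ((a1 ⊽ a4) ⊕ a2))) ⊕ a2

(((a1 ⊽ a4) ⊕ a2) ⊼ ((a1 ⊽ a4) ⊕ ((a1 ⊽ a4) ⊕ a2))) ⊕ a2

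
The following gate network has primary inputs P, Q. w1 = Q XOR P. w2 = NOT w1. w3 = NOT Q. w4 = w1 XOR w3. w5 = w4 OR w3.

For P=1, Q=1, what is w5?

w1 = 1 XOR 1 = 0
w3 = NOT 1 = 0
w4 = 0 XOR 0 = 0
w5 = 0 OR 0 = 0

0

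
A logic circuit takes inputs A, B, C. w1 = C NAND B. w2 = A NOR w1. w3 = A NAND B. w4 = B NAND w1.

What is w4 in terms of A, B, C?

B NAND (C NAND B)

w1 = C NAND B
w4 = B NAND w1 = B NAND (C NAND B)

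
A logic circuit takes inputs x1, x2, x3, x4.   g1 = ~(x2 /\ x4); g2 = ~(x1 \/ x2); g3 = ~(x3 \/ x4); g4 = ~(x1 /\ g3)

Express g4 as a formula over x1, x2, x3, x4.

g3 = ~(x3 \/ x4)
g4 = ~(x1 /\ g3) = ~(x1 /\ (~(x3 \/ x4)))

~(x1 /\ (~(x3 \/ x4)))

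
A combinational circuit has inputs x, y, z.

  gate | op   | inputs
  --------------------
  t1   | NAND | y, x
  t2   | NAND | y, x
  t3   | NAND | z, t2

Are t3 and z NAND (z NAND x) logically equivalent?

No

t2 = y NAND x
t3 = z NAND t2 = z NAND (y NAND x)
At x=1, y=0, z=1: circuit gives 0, formula gives 1.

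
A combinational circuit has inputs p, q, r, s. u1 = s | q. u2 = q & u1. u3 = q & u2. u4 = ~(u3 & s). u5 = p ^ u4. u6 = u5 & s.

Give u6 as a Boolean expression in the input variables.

(p ^ (~((q & (q & (s | q))) & s))) & s

u1 = s | q
u2 = q & u1 = q & (s | q)
u3 = q & u2 = q & (q & (s | q))
u4 = ~(u3 & s) = ~((q & (q & (s | q))) & s)
u5 = p ^ u4 = p ^ (~((q & (q & (s | q))) & s))
u6 = u5 & s = (p ^ (~((q & (q & (s | q))) & s))) & s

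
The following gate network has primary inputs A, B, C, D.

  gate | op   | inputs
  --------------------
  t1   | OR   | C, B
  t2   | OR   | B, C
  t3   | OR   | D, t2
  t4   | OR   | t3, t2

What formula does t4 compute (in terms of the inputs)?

t2 = B OR C
t3 = D OR t2 = D OR (B OR C)
t4 = t3 OR t2 = (D OR (B OR C)) OR (B OR C)

(D OR (B OR C)) OR (B OR C)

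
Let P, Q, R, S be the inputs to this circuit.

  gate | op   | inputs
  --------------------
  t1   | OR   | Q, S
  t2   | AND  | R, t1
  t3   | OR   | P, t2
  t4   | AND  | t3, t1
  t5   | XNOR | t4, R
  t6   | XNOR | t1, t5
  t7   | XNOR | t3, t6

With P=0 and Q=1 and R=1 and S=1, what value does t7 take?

t1 = 1 OR 1 = 1
t2 = 1 AND 1 = 1
t3 = 0 OR 1 = 1
t4 = 1 AND 1 = 1
t5 = 1 XNOR 1 = 1
t6 = 1 XNOR 1 = 1
t7 = 1 XNOR 1 = 1

1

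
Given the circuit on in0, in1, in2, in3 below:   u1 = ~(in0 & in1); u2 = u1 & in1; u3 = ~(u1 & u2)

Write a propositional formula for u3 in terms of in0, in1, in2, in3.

~((~(in0 & in1)) & ((~(in0 & in1)) & in1))

u1 = ~(in0 & in1)
u2 = u1 & in1 = (~(in0 & in1)) & in1
u3 = ~(u1 & u2) = ~((~(in0 & in1)) & ((~(in0 & in1)) & in1))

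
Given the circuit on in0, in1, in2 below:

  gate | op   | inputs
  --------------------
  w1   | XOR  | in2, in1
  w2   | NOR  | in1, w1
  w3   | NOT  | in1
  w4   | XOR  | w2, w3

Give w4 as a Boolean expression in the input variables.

(in1 NOR (in2 XOR in1)) XOR NOT in1

w1 = in2 XOR in1
w2 = in1 NOR w1 = in1 NOR (in2 XOR in1)
w3 = NOT in1
w4 = w2 XOR w3 = (in1 NOR (in2 XOR in1)) XOR NOT in1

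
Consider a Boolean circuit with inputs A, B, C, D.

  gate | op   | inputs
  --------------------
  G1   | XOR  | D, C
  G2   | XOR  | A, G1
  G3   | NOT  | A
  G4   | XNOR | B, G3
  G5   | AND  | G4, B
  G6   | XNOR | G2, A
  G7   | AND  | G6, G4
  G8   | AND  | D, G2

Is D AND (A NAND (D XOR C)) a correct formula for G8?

G1 = D XOR C
G2 = A XOR G1 = A XOR (D XOR C)
G8 = D AND G2 = D AND (A XOR (D XOR C))
At A=0, B=0, C=1, D=1: circuit gives 0, formula gives 1.

No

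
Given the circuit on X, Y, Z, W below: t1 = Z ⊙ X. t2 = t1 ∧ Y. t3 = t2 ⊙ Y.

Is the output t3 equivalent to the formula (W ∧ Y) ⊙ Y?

No

t1 = Z ⊙ X
t2 = t1 ∧ Y = (Z ⊙ X) ∧ Y
t3 = t2 ⊙ Y = ((Z ⊙ X) ∧ Y) ⊙ Y
At X=0, Y=1, Z=0, W=0: circuit gives 1, formula gives 0.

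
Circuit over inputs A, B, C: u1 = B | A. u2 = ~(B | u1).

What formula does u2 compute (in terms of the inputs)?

u1 = B | A
u2 = ~(B | u1) = ~(B | (B | A))

~(B | (B | A))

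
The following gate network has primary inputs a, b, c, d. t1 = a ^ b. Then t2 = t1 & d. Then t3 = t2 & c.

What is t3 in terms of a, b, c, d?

t1 = a ^ b
t2 = t1 & d = (a ^ b) & d
t3 = t2 & c = ((a ^ b) & d) & c

((a ^ b) & d) & c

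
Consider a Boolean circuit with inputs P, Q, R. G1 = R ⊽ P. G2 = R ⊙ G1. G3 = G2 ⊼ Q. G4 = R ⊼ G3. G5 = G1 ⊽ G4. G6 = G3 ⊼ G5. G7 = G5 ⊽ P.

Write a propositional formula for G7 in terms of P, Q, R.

G1 = R ⊽ P
G2 = R ⊙ G1 = R ⊙ (R ⊽ P)
G3 = G2 ⊼ Q = (R ⊙ (R ⊽ P)) ⊼ Q
G4 = R ⊼ G3 = R ⊼ ((R ⊙ (R ⊽ P)) ⊼ Q)
G5 = G1 ⊽ G4 = (R ⊽ P) ⊽ (R ⊼ ((R ⊙ (R ⊽ P)) ⊼ Q))
G7 = G5 ⊽ P = ((R ⊽ P) ⊽ (R ⊼ ((R ⊙ (R ⊽ P)) ⊼ Q))) ⊽ P

((R ⊽ P) ⊽ (R ⊼ ((R ⊙ (R ⊽ P)) ⊼ Q))) ⊽ P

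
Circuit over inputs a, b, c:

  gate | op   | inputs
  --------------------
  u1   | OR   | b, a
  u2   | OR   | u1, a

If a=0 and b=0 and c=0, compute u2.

0

u1 = 0 OR 0 = 0
u2 = 0 OR 0 = 0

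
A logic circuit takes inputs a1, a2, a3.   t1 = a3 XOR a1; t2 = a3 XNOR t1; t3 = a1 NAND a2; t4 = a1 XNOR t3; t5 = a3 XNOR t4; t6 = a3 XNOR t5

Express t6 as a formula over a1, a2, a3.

a3 XNOR (a3 XNOR (a1 XNOR (a1 NAND a2)))

t3 = a1 NAND a2
t4 = a1 XNOR t3 = a1 XNOR (a1 NAND a2)
t5 = a3 XNOR t4 = a3 XNOR (a1 XNOR (a1 NAND a2))
t6 = a3 XNOR t5 = a3 XNOR (a3 XNOR (a1 XNOR (a1 NAND a2)))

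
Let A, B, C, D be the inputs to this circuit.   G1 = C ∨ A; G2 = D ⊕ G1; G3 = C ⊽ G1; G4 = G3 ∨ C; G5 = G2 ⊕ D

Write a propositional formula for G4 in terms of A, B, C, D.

(C ⊽ (C ∨ A)) ∨ C

G1 = C ∨ A
G3 = C ⊽ G1 = C ⊽ (C ∨ A)
G4 = G3 ∨ C = (C ⊽ (C ∨ A)) ∨ C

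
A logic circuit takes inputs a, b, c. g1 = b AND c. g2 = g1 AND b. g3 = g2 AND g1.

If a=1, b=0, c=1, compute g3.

0

g1 = 0 AND 1 = 0
g2 = 0 AND 0 = 0
g3 = 0 AND 0 = 0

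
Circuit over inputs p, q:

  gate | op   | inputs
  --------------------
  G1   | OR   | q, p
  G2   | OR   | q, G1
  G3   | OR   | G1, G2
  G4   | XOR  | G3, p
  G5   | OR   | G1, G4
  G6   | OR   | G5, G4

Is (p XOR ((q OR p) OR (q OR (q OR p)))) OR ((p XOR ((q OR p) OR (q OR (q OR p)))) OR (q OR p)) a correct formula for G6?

Yes

G1 = q OR p
G2 = q OR G1 = q OR (q OR p)
G3 = G1 OR G2 = (q OR p) OR (q OR (q OR p))
G4 = G3 XOR p = ((q OR p) OR (q OR (q OR p))) XOR p
G5 = G1 OR G4 = (q OR p) OR (((q OR p) OR (q OR (q OR p))) XOR p)
G6 = G5 OR G4 = ((q OR p) OR (((q OR p) OR (q OR (q OR p))) XOR p)) OR (((q OR p) OR (q OR (q OR p))) XOR p)
At p=0, q=0: circuit gives 0, formula gives 0.
At p=0, q=1: circuit gives 1, formula gives 1.
Agrees on all 4 inputs.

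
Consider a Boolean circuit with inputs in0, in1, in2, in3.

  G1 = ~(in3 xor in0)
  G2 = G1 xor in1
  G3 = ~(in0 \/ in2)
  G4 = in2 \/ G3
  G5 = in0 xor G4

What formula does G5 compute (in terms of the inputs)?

G3 = ~(in0 \/ in2)
G4 = in2 \/ G3 = in2 \/ (~(in0 \/ in2))
G5 = in0 xor G4 = in0 xor (in2 \/ (~(in0 \/ in2)))

in0 xor (in2 \/ (~(in0 \/ in2)))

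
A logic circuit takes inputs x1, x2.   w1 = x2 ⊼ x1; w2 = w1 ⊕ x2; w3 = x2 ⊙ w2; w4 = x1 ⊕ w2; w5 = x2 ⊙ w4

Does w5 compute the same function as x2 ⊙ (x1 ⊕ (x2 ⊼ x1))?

No

w1 = x2 ⊼ x1
w2 = w1 ⊕ x2 = (x2 ⊼ x1) ⊕ x2
w4 = x1 ⊕ w2 = x1 ⊕ ((x2 ⊼ x1) ⊕ x2)
w5 = x2 ⊙ w4 = x2 ⊙ (x1 ⊕ ((x2 ⊼ x1) ⊕ x2))
At x1=0, x2=1: circuit gives 0, formula gives 1.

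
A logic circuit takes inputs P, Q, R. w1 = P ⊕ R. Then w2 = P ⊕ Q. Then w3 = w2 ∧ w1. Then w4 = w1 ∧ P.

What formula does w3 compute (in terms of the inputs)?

w1 = P ⊕ R
w2 = P ⊕ Q
w3 = w2 ∧ w1 = (P ⊕ Q) ∧ (P ⊕ R)

(P ⊕ Q) ∧ (P ⊕ R)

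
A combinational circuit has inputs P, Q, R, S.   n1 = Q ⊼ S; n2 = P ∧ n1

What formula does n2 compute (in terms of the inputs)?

n1 = Q ⊼ S
n2 = P ∧ n1 = P ∧ (Q ⊼ S)

P ∧ (Q ⊼ S)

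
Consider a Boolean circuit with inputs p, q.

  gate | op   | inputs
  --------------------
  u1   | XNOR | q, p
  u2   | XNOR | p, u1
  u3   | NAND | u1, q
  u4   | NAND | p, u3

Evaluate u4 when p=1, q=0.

0

u1 = 0 XNOR 1 = 0
u3 = 0 NAND 0 = 1
u4 = 1 NAND 1 = 0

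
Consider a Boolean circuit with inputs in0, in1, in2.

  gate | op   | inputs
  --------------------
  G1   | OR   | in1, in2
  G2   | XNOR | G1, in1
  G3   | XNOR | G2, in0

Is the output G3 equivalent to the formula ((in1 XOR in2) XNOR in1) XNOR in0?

No

G1 = in1 OR in2
G2 = G1 XNOR in1 = (in1 OR in2) XNOR in1
G3 = G2 XNOR in0 = ((in1 OR in2) XNOR in1) XNOR in0
At in0=0, in1=1, in2=1: circuit gives 0, formula gives 1.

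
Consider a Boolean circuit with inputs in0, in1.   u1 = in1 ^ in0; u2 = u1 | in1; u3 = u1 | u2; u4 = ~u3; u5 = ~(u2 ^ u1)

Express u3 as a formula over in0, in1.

u1 = in1 ^ in0
u2 = u1 | in1 = (in1 ^ in0) | in1
u3 = u1 | u2 = (in1 ^ in0) | ((in1 ^ in0) | in1)

(in1 ^ in0) | ((in1 ^ in0) | in1)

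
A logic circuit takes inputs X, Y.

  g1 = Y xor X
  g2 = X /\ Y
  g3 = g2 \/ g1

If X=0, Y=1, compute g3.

1

g1 = 1 xor 0 = 1
g2 = 0 /\ 1 = 0
g3 = 0 \/ 1 = 1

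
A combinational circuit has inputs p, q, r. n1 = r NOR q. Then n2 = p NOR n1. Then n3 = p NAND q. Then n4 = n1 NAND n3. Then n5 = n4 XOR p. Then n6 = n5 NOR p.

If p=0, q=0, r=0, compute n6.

1

n1 = 0 NOR 0 = 1
n3 = 0 NAND 0 = 1
n4 = 1 NAND 1 = 0
n5 = 0 XOR 0 = 0
n6 = 0 NOR 0 = 1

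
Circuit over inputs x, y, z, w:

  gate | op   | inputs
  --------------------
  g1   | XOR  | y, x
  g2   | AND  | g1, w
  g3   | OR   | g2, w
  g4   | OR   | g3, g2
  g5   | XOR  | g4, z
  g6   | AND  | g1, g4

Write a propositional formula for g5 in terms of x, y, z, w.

((((y XOR x) AND w) OR w) OR ((y XOR x) AND w)) XOR z

g1 = y XOR x
g2 = g1 AND w = (y XOR x) AND w
g3 = g2 OR w = ((y XOR x) AND w) OR w
g4 = g3 OR g2 = (((y XOR x) AND w) OR w) OR ((y XOR x) AND w)
g5 = g4 XOR z = ((((y XOR x) AND w) OR w) OR ((y XOR x) AND w)) XOR z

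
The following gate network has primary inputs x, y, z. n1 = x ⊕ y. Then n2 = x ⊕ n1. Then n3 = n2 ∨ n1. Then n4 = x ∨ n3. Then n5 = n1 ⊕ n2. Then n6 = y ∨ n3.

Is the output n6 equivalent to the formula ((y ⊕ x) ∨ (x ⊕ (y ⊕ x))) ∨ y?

Yes

n1 = x ⊕ y
n2 = x ⊕ n1 = x ⊕ (x ⊕ y)
n3 = n2 ∨ n1 = (x ⊕ (x ⊕ y)) ∨ (x ⊕ y)
n6 = y ∨ n3 = y ∨ ((x ⊕ (x ⊕ y)) ∨ (x ⊕ y))
At x=0, y=0, z=0: circuit gives 0, formula gives 0.
At x=0, y=1, z=0: circuit gives 1, formula gives 1.
Agrees on all 8 inputs.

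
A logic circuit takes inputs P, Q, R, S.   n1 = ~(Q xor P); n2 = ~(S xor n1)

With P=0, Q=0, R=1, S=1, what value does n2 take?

1

n1 = ~(0 xor 0) = 1
n2 = ~(1 xor 1) = 1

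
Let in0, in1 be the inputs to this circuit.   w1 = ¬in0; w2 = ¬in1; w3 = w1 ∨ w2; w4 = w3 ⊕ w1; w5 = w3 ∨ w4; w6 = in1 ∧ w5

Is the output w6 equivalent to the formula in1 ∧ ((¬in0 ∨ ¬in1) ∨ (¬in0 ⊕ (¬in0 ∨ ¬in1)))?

w1 = ¬in0
w2 = ¬in1
w3 = w1 ∨ w2 = ¬in0 ∨ ¬in1
w4 = w3 ⊕ w1 = (¬in0 ∨ ¬in1) ⊕ ¬in0
w5 = w3 ∨ w4 = (¬in0 ∨ ¬in1) ∨ ((¬in0 ∨ ¬in1) ⊕ ¬in0)
w6 = in1 ∧ w5 = in1 ∧ ((¬in0 ∨ ¬in1) ∨ ((¬in0 ∨ ¬in1) ⊕ ¬in0))
At in0=0, in1=0: circuit gives 0, formula gives 0.
At in0=0, in1=1: circuit gives 1, formula gives 1.
Agrees on all 4 inputs.

Yes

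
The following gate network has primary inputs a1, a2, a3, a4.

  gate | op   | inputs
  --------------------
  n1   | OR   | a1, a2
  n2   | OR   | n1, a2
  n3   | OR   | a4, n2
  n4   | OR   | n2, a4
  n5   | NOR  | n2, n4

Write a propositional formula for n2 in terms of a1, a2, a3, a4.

(a1 OR a2) OR a2

n1 = a1 OR a2
n2 = n1 OR a2 = (a1 OR a2) OR a2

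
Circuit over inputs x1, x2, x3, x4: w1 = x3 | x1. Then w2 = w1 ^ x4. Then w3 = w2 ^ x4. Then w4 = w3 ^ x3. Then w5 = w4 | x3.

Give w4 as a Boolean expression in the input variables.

w1 = x3 | x1
w2 = w1 ^ x4 = (x3 | x1) ^ x4
w3 = w2 ^ x4 = ((x3 | x1) ^ x4) ^ x4
w4 = w3 ^ x3 = (((x3 | x1) ^ x4) ^ x4) ^ x3

(((x3 | x1) ^ x4) ^ x4) ^ x3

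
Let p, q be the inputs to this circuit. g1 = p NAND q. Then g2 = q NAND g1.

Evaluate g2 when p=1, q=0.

1

g1 = 1 NAND 0 = 1
g2 = 0 NAND 1 = 1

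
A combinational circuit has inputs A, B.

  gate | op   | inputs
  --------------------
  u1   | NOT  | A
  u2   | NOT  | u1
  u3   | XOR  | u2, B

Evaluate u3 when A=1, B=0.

u1 = NOT 1 = 0
u2 = NOT 0 = 1
u3 = 1 XOR 0 = 1

1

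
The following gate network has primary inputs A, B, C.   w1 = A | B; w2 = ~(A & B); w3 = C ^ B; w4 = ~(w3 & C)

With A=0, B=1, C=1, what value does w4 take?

w3 = 1 ^ 1 = 0
w4 = ~(0 & 1) = 1

1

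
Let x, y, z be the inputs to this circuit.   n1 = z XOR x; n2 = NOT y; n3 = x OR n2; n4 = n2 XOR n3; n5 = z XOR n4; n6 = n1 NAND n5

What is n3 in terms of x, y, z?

n2 = NOT y
n3 = x OR n2 = x OR NOT y

x OR NOT y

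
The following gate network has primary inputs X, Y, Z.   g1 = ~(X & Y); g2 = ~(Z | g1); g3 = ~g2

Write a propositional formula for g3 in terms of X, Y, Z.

g1 = ~(X & Y)
g2 = ~(Z | g1) = ~(Z | (~(X & Y)))
g3 = ~g2 = ~(~(Z | (~(X & Y))))

~(~(Z | (~(X & Y))))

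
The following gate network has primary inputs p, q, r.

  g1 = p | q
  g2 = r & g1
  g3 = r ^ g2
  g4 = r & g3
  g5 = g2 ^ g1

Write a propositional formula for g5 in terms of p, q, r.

(r & (p | q)) ^ (p | q)

g1 = p | q
g2 = r & g1 = r & (p | q)
g5 = g2 ^ g1 = (r & (p | q)) ^ (p | q)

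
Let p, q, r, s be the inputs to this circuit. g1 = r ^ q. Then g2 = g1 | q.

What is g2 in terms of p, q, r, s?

(r ^ q) | q

g1 = r ^ q
g2 = g1 | q = (r ^ q) | q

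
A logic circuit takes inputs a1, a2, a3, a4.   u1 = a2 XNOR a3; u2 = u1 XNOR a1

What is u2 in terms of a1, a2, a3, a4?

u1 = a2 XNOR a3
u2 = u1 XNOR a1 = (a2 XNOR a3) XNOR a1

(a2 XNOR a3) XNOR a1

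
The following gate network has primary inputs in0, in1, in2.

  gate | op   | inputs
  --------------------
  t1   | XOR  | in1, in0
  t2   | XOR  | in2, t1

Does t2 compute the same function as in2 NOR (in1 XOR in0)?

No

t1 = in1 XOR in0
t2 = in2 XOR t1 = in2 XOR (in1 XOR in0)
At in0=0, in1=0, in2=0: circuit gives 0, formula gives 1.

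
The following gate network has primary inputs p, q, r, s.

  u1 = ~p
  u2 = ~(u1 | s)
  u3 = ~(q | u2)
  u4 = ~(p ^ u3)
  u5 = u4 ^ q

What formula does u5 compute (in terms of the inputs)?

(~(p ^ (~(q | (~(~p | s)))))) ^ q

u1 = ~p
u2 = ~(u1 | s) = ~(~p | s)
u3 = ~(q | u2) = ~(q | (~(~p | s)))
u4 = ~(p ^ u3) = ~(p ^ (~(q | (~(~p | s)))))
u5 = u4 ^ q = (~(p ^ (~(q | (~(~p | s)))))) ^ q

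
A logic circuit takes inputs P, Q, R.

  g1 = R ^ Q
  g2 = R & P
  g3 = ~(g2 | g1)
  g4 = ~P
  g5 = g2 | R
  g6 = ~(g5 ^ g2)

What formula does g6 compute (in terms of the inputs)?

~(((R & P) | R) ^ (R & P))

g2 = R & P
g5 = g2 | R = (R & P) | R
g6 = ~(g5 ^ g2) = ~(((R & P) | R) ^ (R & P))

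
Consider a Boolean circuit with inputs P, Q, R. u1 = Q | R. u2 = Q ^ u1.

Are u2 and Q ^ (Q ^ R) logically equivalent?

u1 = Q | R
u2 = Q ^ u1 = Q ^ (Q | R)
At P=0, Q=1, R=1: circuit gives 0, formula gives 1.

No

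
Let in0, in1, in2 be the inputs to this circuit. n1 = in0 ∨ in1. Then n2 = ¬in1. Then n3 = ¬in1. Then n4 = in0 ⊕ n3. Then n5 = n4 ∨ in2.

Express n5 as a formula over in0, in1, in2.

n3 = ¬in1
n4 = in0 ⊕ n3 = in0 ⊕ ¬in1
n5 = n4 ∨ in2 = (in0 ⊕ ¬in1) ∨ in2

(in0 ⊕ ¬in1) ∨ in2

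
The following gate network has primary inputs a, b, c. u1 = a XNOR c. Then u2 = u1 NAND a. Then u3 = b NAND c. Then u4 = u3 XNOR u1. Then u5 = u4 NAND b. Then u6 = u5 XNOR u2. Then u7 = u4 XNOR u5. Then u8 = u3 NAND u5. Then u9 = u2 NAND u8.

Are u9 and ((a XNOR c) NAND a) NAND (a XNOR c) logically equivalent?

No

u1 = a XNOR c
u2 = u1 NAND a = (a XNOR c) NAND a
u3 = b NAND c
u4 = u3 XNOR u1 = (b NAND c) XNOR (a XNOR c)
u5 = u4 NAND b = ((b NAND c) XNOR (a XNOR c)) NAND b
u8 = u3 NAND u5 = (b NAND c) NAND (((b NAND c) XNOR (a XNOR c)) NAND b)
u9 = u2 NAND u8 = ((a XNOR c) NAND a) NAND ((b NAND c) NAND (((b NAND c) XNOR (a XNOR c)) NAND b))
At a=0, b=0, c=0: circuit gives 1, formula gives 0.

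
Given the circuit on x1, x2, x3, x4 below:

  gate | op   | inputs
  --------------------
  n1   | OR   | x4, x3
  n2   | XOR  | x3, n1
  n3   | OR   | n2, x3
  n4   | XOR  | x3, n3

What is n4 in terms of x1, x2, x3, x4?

x3 XOR ((x3 XOR (x4 OR x3)) OR x3)

n1 = x4 OR x3
n2 = x3 XOR n1 = x3 XOR (x4 OR x3)
n3 = n2 OR x3 = (x3 XOR (x4 OR x3)) OR x3
n4 = x3 XOR n3 = x3 XOR ((x3 XOR (x4 OR x3)) OR x3)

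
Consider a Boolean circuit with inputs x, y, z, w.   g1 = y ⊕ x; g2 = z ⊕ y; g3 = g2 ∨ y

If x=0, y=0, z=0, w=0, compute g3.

g2 = 0 ⊕ 0 = 0
g3 = 0 ∨ 0 = 0

0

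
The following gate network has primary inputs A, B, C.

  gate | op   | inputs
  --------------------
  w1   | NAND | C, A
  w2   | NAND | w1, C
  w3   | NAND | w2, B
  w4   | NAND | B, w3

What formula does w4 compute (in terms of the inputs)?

w1 = C NAND A
w2 = w1 NAND C = (C NAND A) NAND C
w3 = w2 NAND B = ((C NAND A) NAND C) NAND B
w4 = B NAND w3 = B NAND (((C NAND A) NAND C) NAND B)

B NAND (((C NAND A) NAND C) NAND B)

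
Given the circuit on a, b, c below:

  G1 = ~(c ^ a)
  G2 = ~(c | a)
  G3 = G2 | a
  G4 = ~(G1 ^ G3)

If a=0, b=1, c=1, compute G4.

G1 = ~(1 ^ 0) = 0
G2 = ~(1 | 0) = 0
G3 = 0 | 0 = 0
G4 = ~(0 ^ 0) = 1

1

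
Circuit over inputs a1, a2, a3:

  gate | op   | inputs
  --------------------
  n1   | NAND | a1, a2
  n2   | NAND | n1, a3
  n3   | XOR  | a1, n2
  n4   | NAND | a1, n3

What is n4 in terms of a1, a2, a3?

a1 NAND (a1 XOR ((a1 NAND a2) NAND a3))

n1 = a1 NAND a2
n2 = n1 NAND a3 = (a1 NAND a2) NAND a3
n3 = a1 XOR n2 = a1 XOR ((a1 NAND a2) NAND a3)
n4 = a1 NAND n3 = a1 NAND (a1 XOR ((a1 NAND a2) NAND a3))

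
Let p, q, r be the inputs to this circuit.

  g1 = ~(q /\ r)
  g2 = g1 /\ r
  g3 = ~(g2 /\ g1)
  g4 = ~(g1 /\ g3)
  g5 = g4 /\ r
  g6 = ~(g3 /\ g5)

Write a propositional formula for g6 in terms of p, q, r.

~((~(((~(q /\ r)) /\ r) /\ (~(q /\ r)))) /\ ((~((~(q /\ r)) /\ (~(((~(q /\ r)) /\ r) /\ (~(q /\ r)))))) /\ r))

g1 = ~(q /\ r)
g2 = g1 /\ r = (~(q /\ r)) /\ r
g3 = ~(g2 /\ g1) = ~(((~(q /\ r)) /\ r) /\ (~(q /\ r)))
g4 = ~(g1 /\ g3) = ~((~(q /\ r)) /\ (~(((~(q /\ r)) /\ r) /\ (~(q /\ r)))))
g5 = g4 /\ r = (~((~(q /\ r)) /\ (~(((~(q /\ r)) /\ r) /\ (~(q /\ r)))))) /\ r
g6 = ~(g3 /\ g5) = ~((~(((~(q /\ r)) /\ r) /\ (~(q /\ r)))) /\ ((~((~(q /\ r)) /\ (~(((~(q /\ r)) /\ r) /\ (~(q /\ r)))))) /\ r))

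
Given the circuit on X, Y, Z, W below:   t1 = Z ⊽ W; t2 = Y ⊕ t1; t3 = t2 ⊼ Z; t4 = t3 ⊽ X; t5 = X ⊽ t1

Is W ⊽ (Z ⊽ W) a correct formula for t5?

t1 = Z ⊽ W
t5 = X ⊽ t1 = X ⊽ (Z ⊽ W)
At X=0, Y=0, Z=0, W=1: circuit gives 1, formula gives 0.

No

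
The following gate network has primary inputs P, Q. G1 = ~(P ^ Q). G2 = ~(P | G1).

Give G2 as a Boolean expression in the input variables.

G1 = ~(P ^ Q)
G2 = ~(P | G1) = ~(P | (~(P ^ Q)))

~(P | (~(P ^ Q)))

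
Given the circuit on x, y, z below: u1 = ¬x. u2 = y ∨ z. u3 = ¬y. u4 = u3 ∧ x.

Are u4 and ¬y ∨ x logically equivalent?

No

u3 = ¬y
u4 = u3 ∧ x = ¬y ∧ x
At x=0, y=0, z=0: circuit gives 0, formula gives 1.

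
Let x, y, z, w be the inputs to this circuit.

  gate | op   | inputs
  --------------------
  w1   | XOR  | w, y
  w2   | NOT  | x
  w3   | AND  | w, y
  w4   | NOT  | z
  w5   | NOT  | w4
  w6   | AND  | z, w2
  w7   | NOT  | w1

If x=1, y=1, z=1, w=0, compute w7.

w1 = 0 XOR 1 = 1
w7 = NOT 1 = 0

0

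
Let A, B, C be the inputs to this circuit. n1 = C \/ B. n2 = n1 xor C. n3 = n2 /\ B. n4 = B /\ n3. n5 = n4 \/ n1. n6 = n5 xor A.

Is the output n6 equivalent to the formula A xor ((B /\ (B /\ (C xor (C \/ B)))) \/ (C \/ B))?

Yes

n1 = C \/ B
n2 = n1 xor C = (C \/ B) xor C
n3 = n2 /\ B = ((C \/ B) xor C) /\ B
n4 = B /\ n3 = B /\ (((C \/ B) xor C) /\ B)
n5 = n4 \/ n1 = (B /\ (((C \/ B) xor C) /\ B)) \/ (C \/ B)
n6 = n5 xor A = ((B /\ (((C \/ B) xor C) /\ B)) \/ (C \/ B)) xor A
At A=0, B=0, C=0: circuit gives 0, formula gives 0.
At A=0, B=0, C=1: circuit gives 1, formula gives 1.
Agrees on all 8 inputs.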